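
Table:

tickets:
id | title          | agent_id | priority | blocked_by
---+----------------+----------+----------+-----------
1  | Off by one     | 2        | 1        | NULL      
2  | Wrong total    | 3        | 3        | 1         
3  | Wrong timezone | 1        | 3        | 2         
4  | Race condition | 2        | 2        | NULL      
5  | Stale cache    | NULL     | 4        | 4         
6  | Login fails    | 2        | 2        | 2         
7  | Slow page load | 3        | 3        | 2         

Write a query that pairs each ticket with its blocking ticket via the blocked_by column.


This is a self-join: tickets is joined to a second copy of itself, matching each row's blocked_by to another row's id. Use LEFT JOIN so rows with blocked_by=NULL are kept.
  - ticket 1 (Off by one): blocked_by=NULL -> NULL
  - ticket 2 (Wrong total): blocked_by=1 -> Off by one
  - ticket 3 (Wrong timezone): blocked_by=2 -> Wrong total
  - ticket 4 (Race condition): blocked_by=NULL -> NULL
  - ticket 5 (Stale cache): blocked_by=4 -> Race condition
  - ticket 6 (Login fails): blocked_by=2 -> Wrong total
  - ticket 7 (Slow page load): blocked_by=2 -> Wrong total

SQL:
SELECT a.title AS item, b.title AS blocked_by
FROM tickets a
LEFT JOIN tickets b ON a.blocked_by = b.id

Result:
item           | blocked_by    
---------------+---------------
Off by one     | NULL          
Wrong total    | Off by one    
Wrong timezone | Wrong total   
Race condition | NULL          
Stale cache    | Race condition
Login fails    | Wrong total   
Slow page load | Wrong total   


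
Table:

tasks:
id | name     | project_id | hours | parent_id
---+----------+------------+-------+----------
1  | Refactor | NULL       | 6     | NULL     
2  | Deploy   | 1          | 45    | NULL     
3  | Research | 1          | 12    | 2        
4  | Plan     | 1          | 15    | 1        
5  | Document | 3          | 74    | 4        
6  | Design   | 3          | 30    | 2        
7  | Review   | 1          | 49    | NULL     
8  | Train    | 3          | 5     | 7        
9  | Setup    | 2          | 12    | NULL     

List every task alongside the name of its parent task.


This is a self-join: tasks is joined to a second copy of itself, matching each row's parent_id to another row's id. Use LEFT JOIN so rows with parent_id=NULL are kept.
  - task 1 (Refactor): parent_id=NULL -> NULL
  - task 2 (Deploy): parent_id=NULL -> NULL
  - task 3 (Research): parent_id=2 -> Deploy
  - task 4 (Plan): parent_id=1 -> Refactor
  - task 5 (Document): parent_id=4 -> Plan
  - task 6 (Design): parent_id=2 -> Deploy
  - task 7 (Review): parent_id=NULL -> NULL
  - task 8 (Train): parent_id=7 -> Review
  - task 9 (Setup): parent_id=NULL -> NULL

SQL:
SELECT a.name AS item, b.name AS parent
FROM tasks a
LEFT JOIN tasks b ON a.parent_id = b.id

Result:
item     | parent  
---------+---------
Refactor | NULL    
Deploy   | NULL    
Research | Deploy  
Plan     | Refactor
Document | Plan    
Design   | Deploy  
Review   | NULL    
Train    | Review  
Setup    | NULL    


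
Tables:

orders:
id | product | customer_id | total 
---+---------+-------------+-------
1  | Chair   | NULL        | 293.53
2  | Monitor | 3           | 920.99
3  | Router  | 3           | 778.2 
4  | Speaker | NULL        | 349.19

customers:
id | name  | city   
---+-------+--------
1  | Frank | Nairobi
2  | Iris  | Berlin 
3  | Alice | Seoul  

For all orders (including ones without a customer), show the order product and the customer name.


LEFT JOIN keeps every row from orders (the left table); where customer_id has no match in customers, the customer columns become NULL. Walk through each order:
  - order 1 (Chair): customer_id=NULL, no match -> kept with NULL
  - order 2 (Monitor): customer_id=3 -> matches Alice
  - order 3 (Router): customer_id=3 -> matches Alice
  - order 4 (Speaker): customer_id=NULL, no match -> kept with NULL
All 4 rows appear; 2 have NULL customer.

SQL:
SELECT a.product, b.name AS customer
FROM orders a
LEFT JOIN customers b ON a.customer_id = b.id

Result:
product | customer
--------+---------
Chair   | NULL    
Monitor | Alice   
Router  | Alice   
Speaker | NULL    


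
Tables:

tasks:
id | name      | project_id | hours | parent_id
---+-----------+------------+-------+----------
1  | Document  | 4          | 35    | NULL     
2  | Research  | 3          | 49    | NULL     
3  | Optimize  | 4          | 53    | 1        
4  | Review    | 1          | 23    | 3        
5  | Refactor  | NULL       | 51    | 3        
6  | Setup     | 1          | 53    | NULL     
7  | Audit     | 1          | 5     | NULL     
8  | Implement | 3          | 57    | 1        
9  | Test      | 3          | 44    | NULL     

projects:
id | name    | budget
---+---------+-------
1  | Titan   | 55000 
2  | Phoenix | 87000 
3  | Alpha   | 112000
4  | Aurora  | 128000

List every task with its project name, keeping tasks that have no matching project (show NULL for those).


LEFT JOIN keeps every row from tasks (the left table); where project_id has no match in projects, the project columns become NULL. Walk through each task:
  - task 1 (Document): project_id=4 -> matches Aurora
  - task 2 (Research): project_id=3 -> matches Alpha
  - task 3 (Optimize): project_id=4 -> matches Aurora
  - task 4 (Review): project_id=1 -> matches Titan
  - task 5 (Refactor): project_id=NULL, no match -> kept with NULL
  - task 6 (Setup): project_id=1 -> matches Titan
  - task 7 (Audit): project_id=1 -> matches Titan
  - task 8 (Implement): project_id=3 -> matches Alpha
  - task 9 (Test): project_id=3 -> matches Alpha
All 9 rows appear; 1 has NULL project.

SQL:
SELECT a.name, b.name AS project
FROM tasks a
LEFT JOIN projects b ON a.project_id = b.id

Result:
name      | project
----------+--------
Document  | Aurora 
Research  | Alpha  
Optimize  | Aurora 
Review    | Titan  
Refactor  | NULL   
Setup     | Titan  
Audit     | Titan  
Implement | Alpha  
Test      | Alpha  


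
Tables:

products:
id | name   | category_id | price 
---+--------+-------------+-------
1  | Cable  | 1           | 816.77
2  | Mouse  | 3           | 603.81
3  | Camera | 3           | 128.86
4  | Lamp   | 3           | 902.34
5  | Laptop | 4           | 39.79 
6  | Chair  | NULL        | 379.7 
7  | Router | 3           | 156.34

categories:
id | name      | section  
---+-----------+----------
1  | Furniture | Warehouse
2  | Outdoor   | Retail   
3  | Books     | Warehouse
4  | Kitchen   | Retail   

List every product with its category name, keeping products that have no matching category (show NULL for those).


LEFT JOIN keeps every row from products (the left table); where category_id has no match in categories, the category columns become NULL. Walk through each product:
  - product 1 (Cable): category_id=1 -> matches Furniture
  - product 2 (Mouse): category_id=3 -> matches Books
  - product 3 (Camera): category_id=3 -> matches Books
  - product 4 (Lamp): category_id=3 -> matches Books
  - product 5 (Laptop): category_id=4 -> matches Kitchen
  - product 6 (Chair): category_id=NULL, no match -> kept with NULL
  - product 7 (Router): category_id=3 -> matches Books
All 7 rows appear; 1 has NULL category.

SQL:
SELECT a.name, b.name AS category
FROM products a
LEFT JOIN categories b ON a.category_id = b.id

Result:
name   | category 
-------+----------
Cable  | Furniture
Mouse  | Books    
Camera | Books    
Lamp   | Books    
Laptop | Kitchen  
Chair  | NULL     
Router | Books    


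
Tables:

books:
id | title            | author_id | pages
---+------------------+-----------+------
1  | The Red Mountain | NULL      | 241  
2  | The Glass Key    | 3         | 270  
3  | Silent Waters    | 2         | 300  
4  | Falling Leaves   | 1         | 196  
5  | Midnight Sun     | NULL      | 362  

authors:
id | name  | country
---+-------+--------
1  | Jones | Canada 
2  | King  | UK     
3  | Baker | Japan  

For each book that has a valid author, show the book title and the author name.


INNER JOIN keeps only books rows whose author_id matches an id in authors. Walk through each book:
  - book 1 (The Red Mountain): author_id=NULL, no match -> dropped
  - book 2 (The Glass Key): author_id=3 -> matches Baker
  - book 3 (Silent Waters): author_id=2 -> matches King
  - book 4 (Falling Leaves): author_id=1 -> matches Jones
  - book 5 (Midnight Sun): author_id=NULL, no match -> dropped
So 2 of 5 rows are dropped.

SQL:
SELECT a.title, b.name AS author
FROM books a
INNER JOIN authors b ON a.author_id = b.id

Result:
title          | author
---------------+-------
The Glass Key  | Baker 
Silent Waters  | King  
Falling Leaves | Jones 


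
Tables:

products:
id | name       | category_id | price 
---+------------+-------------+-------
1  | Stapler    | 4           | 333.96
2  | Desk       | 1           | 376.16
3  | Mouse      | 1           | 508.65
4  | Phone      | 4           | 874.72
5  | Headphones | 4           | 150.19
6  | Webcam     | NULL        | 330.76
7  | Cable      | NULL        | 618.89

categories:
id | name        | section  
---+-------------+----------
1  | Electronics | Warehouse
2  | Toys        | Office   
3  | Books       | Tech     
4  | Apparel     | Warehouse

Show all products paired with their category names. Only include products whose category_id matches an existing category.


INNER JOIN keeps only products rows whose category_id matches an id in categories. Walk through each product:
  - product 1 (Stapler): category_id=4 -> matches Apparel
  - product 2 (Desk): category_id=1 -> matches Electronics
  - product 3 (Mouse): category_id=1 -> matches Electronics
  - product 4 (Phone): category_id=4 -> matches Apparel
  - product 5 (Headphones): category_id=4 -> matches Apparel
  - product 6 (Webcam): category_id=NULL, no match -> dropped
  - product 7 (Cable): category_id=NULL, no match -> dropped
So 2 of 7 rows are dropped.

SQL:
SELECT a.name, b.name AS category
FROM products a
INNER JOIN categories b ON a.category_id = b.id

Result:
name       | category   
-----------+------------
Stapler    | Apparel    
Desk       | Electronics
Mouse      | Electronics
Phone      | Apparel    
Headphones | Apparel    


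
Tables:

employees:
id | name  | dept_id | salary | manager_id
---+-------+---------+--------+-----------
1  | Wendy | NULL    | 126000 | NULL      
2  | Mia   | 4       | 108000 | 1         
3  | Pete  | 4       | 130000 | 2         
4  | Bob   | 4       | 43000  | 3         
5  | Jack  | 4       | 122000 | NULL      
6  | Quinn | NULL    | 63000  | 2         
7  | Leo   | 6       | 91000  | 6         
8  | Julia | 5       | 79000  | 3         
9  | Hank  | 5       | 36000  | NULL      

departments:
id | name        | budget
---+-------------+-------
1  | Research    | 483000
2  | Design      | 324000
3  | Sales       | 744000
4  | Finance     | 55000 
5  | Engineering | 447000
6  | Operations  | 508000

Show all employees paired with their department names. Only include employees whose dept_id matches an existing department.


INNER JOIN keeps only employees rows whose dept_id matches an id in departments. Walk through each employee:
  - employee 1 (Wendy): dept_id=NULL, no match -> dropped
  - employee 2 (Mia): dept_id=4 -> matches Finance
  - employee 3 (Pete): dept_id=4 -> matches Finance
  - employee 4 (Bob): dept_id=4 -> matches Finance
  - employee 5 (Jack): dept_id=4 -> matches Finance
  - employee 6 (Quinn): dept_id=NULL, no match -> dropped
  - employee 7 (Leo): dept_id=6 -> matches Operations
  - employee 8 (Julia): dept_id=5 -> matches Engineering
  - employee 9 (Hank): dept_id=5 -> matches Engineering
So 2 of 9 rows are dropped.

SQL:
SELECT a.name, b.name AS department
FROM employees a
INNER JOIN departments b ON a.dept_id = b.id

Result:
name  | department 
------+------------
Mia   | Finance    
Pete  | Finance    
Bob   | Finance    
Jack  | Finance    
Leo   | Operations 
Julia | Engineering
Hank  | Engineering


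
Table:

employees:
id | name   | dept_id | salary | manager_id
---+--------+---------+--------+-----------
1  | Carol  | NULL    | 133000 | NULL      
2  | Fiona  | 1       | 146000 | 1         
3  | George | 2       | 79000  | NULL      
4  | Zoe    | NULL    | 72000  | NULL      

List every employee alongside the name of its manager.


This is a self-join: employees is joined to a second copy of itself, matching each row's manager_id to another row's id. Use LEFT JOIN so rows with manager_id=NULL are kept.
  - employee 1 (Carol): manager_id=NULL -> NULL
  - employee 2 (Fiona): manager_id=1 -> Carol
  - employee 3 (George): manager_id=NULL -> NULL
  - employee 4 (Zoe): manager_id=NULL -> NULL

SQL:
SELECT a.name AS item, b.name AS manager
FROM employees a
LEFT JOIN employees b ON a.manager_id = b.id

Result:
item   | manager
-------+--------
Carol  | NULL   
Fiona  | Carol  
George | NULL   
Zoe    | NULL   


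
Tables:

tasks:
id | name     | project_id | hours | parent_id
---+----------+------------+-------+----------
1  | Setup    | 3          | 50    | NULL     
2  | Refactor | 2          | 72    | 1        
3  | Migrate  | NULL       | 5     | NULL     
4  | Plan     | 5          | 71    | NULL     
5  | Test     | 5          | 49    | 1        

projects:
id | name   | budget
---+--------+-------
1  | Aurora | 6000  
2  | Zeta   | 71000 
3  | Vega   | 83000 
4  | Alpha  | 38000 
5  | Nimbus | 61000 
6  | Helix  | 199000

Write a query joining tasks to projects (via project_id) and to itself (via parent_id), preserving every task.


Two LEFT JOINs from the same base table tasks: one to projects via project_id, one to tasks itself via parent_id. Both are LEFT so every task is preserved.
Match against projects:
  - task 1 (Setup): project_id=3 -> matches Vega
  - task 2 (Refactor): project_id=2 -> matches Zeta
  - task 3 (Migrate): project_id=NULL, no match -> kept with NULL
  - task 4 (Plan): project_id=5 -> matches Nimbus
  - task 5 (Test): project_id=5 -> matches Nimbus
Match against tasks (self):
  - task 1 (Setup): parent_id=NULL -> NULL
  - task 2 (Refactor): parent_id=1 -> Setup
  - task 3 (Migrate): parent_id=NULL -> NULL
  - task 4 (Plan): parent_id=NULL -> NULL
  - task 5 (Test): parent_id=1 -> Setup

SQL:
SELECT a.name, b.name AS project, c.name AS parent
FROM tasks a
LEFT JOIN projects b ON a.project_id = b.id
LEFT JOIN tasks c ON a.parent_id = c.id

Result:
name     | project | parent
---------+---------+-------
Setup    | Vega    | NULL  
Refactor | Zeta    | Setup 
Migrate  | NULL    | NULL  
Plan     | Nimbus  | NULL  
Test     | Nimbus  | Setup 


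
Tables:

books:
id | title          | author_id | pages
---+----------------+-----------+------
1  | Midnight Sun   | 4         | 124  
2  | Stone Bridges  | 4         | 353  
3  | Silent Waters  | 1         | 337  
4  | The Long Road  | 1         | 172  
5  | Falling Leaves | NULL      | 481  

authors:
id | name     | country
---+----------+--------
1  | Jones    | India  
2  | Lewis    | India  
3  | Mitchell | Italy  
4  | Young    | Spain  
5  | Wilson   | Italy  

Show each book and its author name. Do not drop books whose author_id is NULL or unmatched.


LEFT JOIN keeps every row from books (the left table); where author_id has no match in authors, the author columns become NULL. Walk through each book:
  - book 1 (Midnight Sun): author_id=4 -> matches Young
  - book 2 (Stone Bridges): author_id=4 -> matches Young
  - book 3 (Silent Waters): author_id=1 -> matches Jones
  - book 4 (The Long Road): author_id=1 -> matches Jones
  - book 5 (Falling Leaves): author_id=NULL, no match -> kept with NULL
All 5 rows appear; 1 has NULL author.

SQL:
SELECT a.title, b.name AS author
FROM books a
LEFT JOIN authors b ON a.author_id = b.id

Result:
title          | author
---------------+-------
Midnight Sun   | Young 
Stone Bridges  | Young 
Silent Waters  | Jones 
The Long Road  | Jones 
Falling Leaves | NULL  


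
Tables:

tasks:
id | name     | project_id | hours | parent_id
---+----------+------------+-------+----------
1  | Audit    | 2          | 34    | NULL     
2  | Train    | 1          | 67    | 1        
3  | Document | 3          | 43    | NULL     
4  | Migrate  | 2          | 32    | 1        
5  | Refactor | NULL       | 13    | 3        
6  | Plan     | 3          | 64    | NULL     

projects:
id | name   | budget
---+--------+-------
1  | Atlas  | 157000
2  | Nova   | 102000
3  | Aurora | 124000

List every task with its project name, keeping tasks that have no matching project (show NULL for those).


LEFT JOIN keeps every row from tasks (the left table); where project_id has no match in projects, the project columns become NULL. Walk through each task:
  - task 1 (Audit): project_id=2 -> matches Nova
  - task 2 (Train): project_id=1 -> matches Atlas
  - task 3 (Document): project_id=3 -> matches Aurora
  - task 4 (Migrate): project_id=2 -> matches Nova
  - task 5 (Refactor): project_id=NULL, no match -> kept with NULL
  - task 6 (Plan): project_id=3 -> matches Aurora
All 6 rows appear; 1 has NULL project.

SQL:
SELECT a.name, b.name AS project
FROM tasks a
LEFT JOIN projects b ON a.project_id = b.id

Result:
name     | project
---------+--------
Audit    | Nova   
Train    | Atlas  
Document | Aurora 
Migrate  | Nova   
Refactor | NULL   
Plan     | Aurora 


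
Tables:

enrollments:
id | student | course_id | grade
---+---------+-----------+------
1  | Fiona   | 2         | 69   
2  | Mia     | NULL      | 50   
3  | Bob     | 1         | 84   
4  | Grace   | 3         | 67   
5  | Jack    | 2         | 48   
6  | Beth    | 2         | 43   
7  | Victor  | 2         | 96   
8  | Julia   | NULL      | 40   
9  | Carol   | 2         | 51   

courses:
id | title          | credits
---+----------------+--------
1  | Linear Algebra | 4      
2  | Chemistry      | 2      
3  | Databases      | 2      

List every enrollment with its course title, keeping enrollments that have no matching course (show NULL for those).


LEFT JOIN keeps every row from enrollments (the left table); where course_id has no match in courses, the course columns become NULL. Walk through each enrollment:
  - enrollment 1 (Fiona): course_id=2 -> matches Chemistry
  - enrollment 2 (Mia): course_id=NULL, no match -> kept with NULL
  - enrollment 3 (Bob): course_id=1 -> matches Linear Algebra
  - enrollment 4 (Grace): course_id=3 -> matches Databases
  - enrollment 5 (Jack): course_id=2 -> matches Chemistry
  - enrollment 6 (Beth): course_id=2 -> matches Chemistry
  - enrollment 7 (Victor): course_id=2 -> matches Chemistry
  - enrollment 8 (Julia): course_id=NULL, no match -> kept with NULL
  - enrollment 9 (Carol): course_id=2 -> matches Chemistry
All 9 rows appear; 2 have NULL course.

SQL:
SELECT a.student, b.title AS course
FROM enrollments a
LEFT JOIN courses b ON a.course_id = b.id

Result:
student | course        
--------+---------------
Fiona   | Chemistry     
Mia     | NULL          
Bob     | Linear Algebra
Grace   | Databases     
Jack    | Chemistry     
Beth    | Chemistry     
Victor  | Chemistry     
Julia   | NULL          
Carol   | Chemistry     


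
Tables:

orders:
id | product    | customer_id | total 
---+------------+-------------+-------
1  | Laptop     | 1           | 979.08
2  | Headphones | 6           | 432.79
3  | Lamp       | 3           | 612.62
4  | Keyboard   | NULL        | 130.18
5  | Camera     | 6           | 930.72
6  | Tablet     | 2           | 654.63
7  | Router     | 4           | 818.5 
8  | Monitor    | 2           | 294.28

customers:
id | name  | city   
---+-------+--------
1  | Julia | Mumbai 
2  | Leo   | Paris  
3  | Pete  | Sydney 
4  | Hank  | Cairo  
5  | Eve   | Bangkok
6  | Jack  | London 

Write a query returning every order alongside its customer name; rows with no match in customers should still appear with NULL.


LEFT JOIN keeps every row from orders (the left table); where customer_id has no match in customers, the customer columns become NULL. Walk through each order:
  - order 1 (Laptop): customer_id=1 -> matches Julia
  - order 2 (Headphones): customer_id=6 -> matches Jack
  - order 3 (Lamp): customer_id=3 -> matches Pete
  - order 4 (Keyboard): customer_id=NULL, no match -> kept with NULL
  - order 5 (Camera): customer_id=6 -> matches Jack
  - order 6 (Tablet): customer_id=2 -> matches Leo
  - order 7 (Router): customer_id=4 -> matches Hank
  - order 8 (Monitor): customer_id=2 -> matches Leo
All 8 rows appear; 1 has NULL customer.

SQL:
SELECT a.product, b.name AS customer
FROM orders a
LEFT JOIN customers b ON a.customer_id = b.id

Result:
product    | customer
-----------+---------
Laptop     | Julia   
Headphones | Jack    
Lamp       | Pete    
Keyboard   | NULL    
Camera     | Jack    
Tablet     | Leo     
Router     | Hank    
Monitor    | Leo     


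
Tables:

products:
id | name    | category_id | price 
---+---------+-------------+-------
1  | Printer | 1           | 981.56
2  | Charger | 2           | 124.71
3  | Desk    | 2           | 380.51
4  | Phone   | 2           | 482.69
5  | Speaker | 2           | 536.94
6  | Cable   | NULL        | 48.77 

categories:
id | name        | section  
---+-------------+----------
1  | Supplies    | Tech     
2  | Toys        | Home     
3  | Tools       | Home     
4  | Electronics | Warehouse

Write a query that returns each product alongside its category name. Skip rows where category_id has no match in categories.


INNER JOIN keeps only products rows whose category_id matches an id in categories. Walk through each product:
  - product 1 (Printer): category_id=1 -> matches Supplies
  - product 2 (Charger): category_id=2 -> matches Toys
  - product 3 (Desk): category_id=2 -> matches Toys
  - product 4 (Phone): category_id=2 -> matches Toys
  - product 5 (Speaker): category_id=2 -> matches Toys
  - product 6 (Cable): category_id=NULL, no match -> dropped
So 1 of 6 rows is dropped.

SQL:
SELECT a.name, b.name AS category
FROM products a
INNER JOIN categories b ON a.category_id = b.id

Result:
name    | category
--------+---------
Printer | Supplies
Charger | Toys    
Desk    | Toys    
Phone   | Toys    
Speaker | Toys    


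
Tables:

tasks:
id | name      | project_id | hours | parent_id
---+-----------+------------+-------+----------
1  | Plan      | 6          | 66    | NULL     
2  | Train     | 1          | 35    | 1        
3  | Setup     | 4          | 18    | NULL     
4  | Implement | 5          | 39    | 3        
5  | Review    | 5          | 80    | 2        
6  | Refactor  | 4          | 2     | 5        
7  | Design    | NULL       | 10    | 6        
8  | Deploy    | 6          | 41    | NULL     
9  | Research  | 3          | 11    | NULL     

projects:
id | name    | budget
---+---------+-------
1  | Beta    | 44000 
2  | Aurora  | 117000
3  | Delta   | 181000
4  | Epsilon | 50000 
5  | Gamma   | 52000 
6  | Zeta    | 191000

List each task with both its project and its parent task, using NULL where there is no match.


Two LEFT JOINs from the same base table tasks: one to projects via project_id, one to tasks itself via parent_id. Both are LEFT so every task is preserved.
Match against projects:
  - task 1 (Plan): project_id=6 -> matches Zeta
  - task 2 (Train): project_id=1 -> matches Beta
  - task 3 (Setup): project_id=4 -> matches Epsilon
  - task 4 (Implement): project_id=5 -> matches Gamma
  - task 5 (Review): project_id=5 -> matches Gamma
  - task 6 (Refactor): project_id=4 -> matches Epsilon
  - task 7 (Design): project_id=NULL, no match -> kept with NULL
  - task 8 (Deploy): project_id=6 -> matches Zeta
  - task 9 (Research): project_id=3 -> matches Delta
Match against tasks (self):
  - task 1 (Plan): parent_id=NULL -> NULL
  - task 2 (Train): parent_id=1 -> Plan
  - task 3 (Setup): parent_id=NULL -> NULL
  - task 4 (Implement): parent_id=3 -> Setup
  - task 5 (Review): parent_id=2 -> Train
  - task 6 (Refactor): parent_id=5 -> Review
  - task 7 (Design): parent_id=6 -> Refactor
  - task 8 (Deploy): parent_id=NULL -> NULL
  - task 9 (Research): parent_id=NULL -> NULL

SQL:
SELECT a.name, b.name AS project, c.name AS parent
FROM tasks a
LEFT JOIN projects b ON a.project_id = b.id
LEFT JOIN tasks c ON a.parent_id = c.id

Result:
name      | project | parent  
----------+---------+---------
Plan      | Zeta    | NULL    
Train     | Beta    | Plan    
Setup     | Epsilon | NULL    
Implement | Gamma   | Setup   
Review    | Gamma   | Train   
Refactor  | Epsilon | Review  
Design    | NULL    | Refactor
Deploy    | Zeta    | NULL    
Research  | Delta   | NULL    


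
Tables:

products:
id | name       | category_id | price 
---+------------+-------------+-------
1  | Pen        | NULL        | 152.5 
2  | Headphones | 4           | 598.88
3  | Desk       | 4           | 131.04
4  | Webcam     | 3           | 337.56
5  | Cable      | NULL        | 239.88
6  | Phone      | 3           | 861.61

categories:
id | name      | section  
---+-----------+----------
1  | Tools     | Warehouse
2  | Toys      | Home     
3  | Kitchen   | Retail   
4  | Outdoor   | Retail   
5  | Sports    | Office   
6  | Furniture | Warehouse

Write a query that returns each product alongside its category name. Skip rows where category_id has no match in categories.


INNER JOIN keeps only products rows whose category_id matches an id in categories. Walk through each product:
  - product 1 (Pen): category_id=NULL, no match -> dropped
  - product 2 (Headphones): category_id=4 -> matches Outdoor
  - product 3 (Desk): category_id=4 -> matches Outdoor
  - product 4 (Webcam): category_id=3 -> matches Kitchen
  - product 5 (Cable): category_id=NULL, no match -> dropped
  - product 6 (Phone): category_id=3 -> matches Kitchen
So 2 of 6 rows are dropped.

SQL:
SELECT a.name, b.name AS category
FROM products a
INNER JOIN categories b ON a.category_id = b.id

Result:
name       | category
-----------+---------
Headphones | Outdoor 
Desk       | Outdoor 
Webcam     | Kitchen 
Phone      | Kitchen 


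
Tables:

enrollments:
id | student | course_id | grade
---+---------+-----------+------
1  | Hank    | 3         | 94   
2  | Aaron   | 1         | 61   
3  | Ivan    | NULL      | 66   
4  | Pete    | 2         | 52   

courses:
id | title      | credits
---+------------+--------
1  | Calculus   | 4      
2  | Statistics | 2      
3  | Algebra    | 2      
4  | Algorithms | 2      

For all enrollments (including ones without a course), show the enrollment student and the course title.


LEFT JOIN keeps every row from enrollments (the left table); where course_id has no match in courses, the course columns become NULL. Walk through each enrollment:
  - enrollment 1 (Hank): course_id=3 -> matches Algebra
  - enrollment 2 (Aaron): course_id=1 -> matches Calculus
  - enrollment 3 (Ivan): course_id=NULL, no match -> kept with NULL
  - enrollment 4 (Pete): course_id=2 -> matches Statistics
All 4 rows appear; 1 has NULL course.

SQL:
SELECT a.student, b.title AS course
FROM enrollments a
LEFT JOIN courses b ON a.course_id = b.id

Result:
student | course    
--------+-----------
Hank    | Algebra   
Aaron   | Calculus  
Ivan    | NULL      
Pete    | Statistics


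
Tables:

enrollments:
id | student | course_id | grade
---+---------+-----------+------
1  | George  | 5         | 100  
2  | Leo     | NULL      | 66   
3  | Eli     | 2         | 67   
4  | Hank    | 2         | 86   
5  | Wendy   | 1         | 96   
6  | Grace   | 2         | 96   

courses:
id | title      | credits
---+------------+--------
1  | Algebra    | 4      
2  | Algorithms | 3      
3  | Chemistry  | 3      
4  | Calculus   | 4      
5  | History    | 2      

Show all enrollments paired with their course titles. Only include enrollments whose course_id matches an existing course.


INNER JOIN keeps only enrollments rows whose course_id matches an id in courses. Walk through each enrollment:
  - enrollment 1 (George): course_id=5 -> matches History
  - enrollment 2 (Leo): course_id=NULL, no match -> dropped
  - enrollment 3 (Eli): course_id=2 -> matches Algorithms
  - enrollment 4 (Hank): course_id=2 -> matches Algorithms
  - enrollment 5 (Wendy): course_id=1 -> matches Algebra
  - enrollment 6 (Grace): course_id=2 -> matches Algorithms
So 1 of 6 rows is dropped.

SQL:
SELECT a.student, b.title AS course
FROM enrollments a
INNER JOIN courses b ON a.course_id = b.id

Result:
student | course    
--------+-----------
George  | History   
Eli     | Algorithms
Hank    | Algorithms
Wendy   | Algebra   
Grace   | Algorithms


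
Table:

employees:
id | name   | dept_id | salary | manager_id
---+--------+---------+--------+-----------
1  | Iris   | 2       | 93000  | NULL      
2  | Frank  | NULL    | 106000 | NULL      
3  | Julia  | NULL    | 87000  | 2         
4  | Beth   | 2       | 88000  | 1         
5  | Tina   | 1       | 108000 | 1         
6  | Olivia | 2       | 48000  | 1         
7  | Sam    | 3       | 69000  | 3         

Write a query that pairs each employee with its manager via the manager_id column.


This is a self-join: employees is joined to a second copy of itself, matching each row's manager_id to another row's id. Use LEFT JOIN so rows with manager_id=NULL are kept.
  - employee 1 (Iris): manager_id=NULL -> NULL
  - employee 2 (Frank): manager_id=NULL -> NULL
  - employee 3 (Julia): manager_id=2 -> Frank
  - employee 4 (Beth): manager_id=1 -> Iris
  - employee 5 (Tina): manager_id=1 -> Iris
  - employee 6 (Olivia): manager_id=1 -> Iris
  - employee 7 (Sam): manager_id=3 -> Julia

SQL:
SELECT a.name AS item, b.name AS manager
FROM employees a
LEFT JOIN employees b ON a.manager_id = b.id

Result:
item   | manager
-------+--------
Iris   | NULL   
Frank  | NULL   
Julia  | Frank  
Beth   | Iris   
Tina   | Iris   
Olivia | Iris   
Sam    | Julia  


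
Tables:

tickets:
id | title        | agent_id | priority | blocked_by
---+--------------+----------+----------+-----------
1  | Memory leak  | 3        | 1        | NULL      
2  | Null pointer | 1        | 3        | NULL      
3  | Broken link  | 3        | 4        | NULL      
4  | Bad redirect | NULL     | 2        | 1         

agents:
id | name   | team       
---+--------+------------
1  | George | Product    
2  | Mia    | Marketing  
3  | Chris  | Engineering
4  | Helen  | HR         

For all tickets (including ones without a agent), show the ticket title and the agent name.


LEFT JOIN keeps every row from tickets (the left table); where agent_id has no match in agents, the agent columns become NULL. Walk through each ticket:
  - ticket 1 (Memory leak): agent_id=3 -> matches Chris
  - ticket 2 (Null pointer): agent_id=1 -> matches George
  - ticket 3 (Broken link): agent_id=3 -> matches Chris
  - ticket 4 (Bad redirect): agent_id=NULL, no match -> kept with NULL
All 4 rows appear; 1 has NULL agent.

SQL:
SELECT a.title, b.name AS agent
FROM tickets a
LEFT JOIN agents b ON a.agent_id = b.id

Result:
title        | agent 
-------------+-------
Memory leak  | Chris 
Null pointer | George
Broken link  | Chris 
Bad redirect | NULL  


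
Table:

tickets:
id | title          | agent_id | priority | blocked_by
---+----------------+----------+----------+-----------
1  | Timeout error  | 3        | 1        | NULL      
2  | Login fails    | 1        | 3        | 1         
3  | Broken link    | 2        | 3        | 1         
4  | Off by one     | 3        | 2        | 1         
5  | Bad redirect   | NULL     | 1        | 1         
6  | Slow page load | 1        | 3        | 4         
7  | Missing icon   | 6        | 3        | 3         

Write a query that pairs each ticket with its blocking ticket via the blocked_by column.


This is a self-join: tickets is joined to a second copy of itself, matching each row's blocked_by to another row's id. Use LEFT JOIN so rows with blocked_by=NULL are kept.
  - ticket 1 (Timeout error): blocked_by=NULL -> NULL
  - ticket 2 (Login fails): blocked_by=1 -> Timeout error
  - ticket 3 (Broken link): blocked_by=1 -> Timeout error
  - ticket 4 (Off by one): blocked_by=1 -> Timeout error
  - ticket 5 (Bad redirect): blocked_by=1 -> Timeout error
  - ticket 6 (Slow page load): blocked_by=4 -> Off by one
  - ticket 7 (Missing icon): blocked_by=3 -> Broken link

SQL:
SELECT a.title AS item, b.title AS blocked_by
FROM tickets a
LEFT JOIN tickets b ON a.blocked_by = b.id

Result:
item           | blocked_by   
---------------+--------------
Timeout error  | NULL         
Login fails    | Timeout error
Broken link    | Timeout error
Off by one     | Timeout error
Bad redirect   | Timeout error
Slow page load | Off by one   
Missing icon   | Broken link  


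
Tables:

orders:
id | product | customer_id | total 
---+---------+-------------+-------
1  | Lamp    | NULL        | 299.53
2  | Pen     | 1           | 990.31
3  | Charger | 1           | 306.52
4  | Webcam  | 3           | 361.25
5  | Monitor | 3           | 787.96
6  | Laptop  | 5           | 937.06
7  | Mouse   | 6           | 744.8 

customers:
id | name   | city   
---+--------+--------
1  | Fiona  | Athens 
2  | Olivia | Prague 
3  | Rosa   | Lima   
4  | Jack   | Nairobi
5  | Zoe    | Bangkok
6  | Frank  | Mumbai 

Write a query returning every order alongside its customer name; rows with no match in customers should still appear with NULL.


LEFT JOIN keeps every row from orders (the left table); where customer_id has no match in customers, the customer columns become NULL. Walk through each order:
  - order 1 (Lamp): customer_id=NULL, no match -> kept with NULL
  - order 2 (Pen): customer_id=1 -> matches Fiona
  - order 3 (Charger): customer_id=1 -> matches Fiona
  - order 4 (Webcam): customer_id=3 -> matches Rosa
  - order 5 (Monitor): customer_id=3 -> matches Rosa
  - order 6 (Laptop): customer_id=5 -> matches Zoe
  - order 7 (Mouse): customer_id=6 -> matches Frank
All 7 rows appear; 1 has NULL customer.

SQL:
SELECT a.product, b.name AS customer
FROM orders a
LEFT JOIN customers b ON a.customer_id = b.id

Result:
product | customer
--------+---------
Lamp    | NULL    
Pen     | Fiona   
Charger | Fiona   
Webcam  | Rosa    
Monitor | Rosa    
Laptop  | Zoe     
Mouse   | Frank   


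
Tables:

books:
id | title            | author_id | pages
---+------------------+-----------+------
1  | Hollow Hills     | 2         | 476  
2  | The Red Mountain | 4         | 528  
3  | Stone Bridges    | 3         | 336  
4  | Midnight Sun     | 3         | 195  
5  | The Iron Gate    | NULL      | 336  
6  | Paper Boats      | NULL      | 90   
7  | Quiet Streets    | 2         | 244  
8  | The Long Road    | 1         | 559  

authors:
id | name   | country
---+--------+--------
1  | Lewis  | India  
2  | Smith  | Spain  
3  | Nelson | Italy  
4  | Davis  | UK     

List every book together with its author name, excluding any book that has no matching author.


INNER JOIN keeps only books rows whose author_id matches an id in authors. Walk through each book:
  - book 1 (Hollow Hills): author_id=2 -> matches Smith
  - book 2 (The Red Mountain): author_id=4 -> matches Davis
  - book 3 (Stone Bridges): author_id=3 -> matches Nelson
  - book 4 (Midnight Sun): author_id=3 -> matches Nelson
  - book 5 (The Iron Gate): author_id=NULL, no match -> dropped
  - book 6 (Paper Boats): author_id=NULL, no match -> dropped
  - book 7 (Quiet Streets): author_id=2 -> matches Smith
  - book 8 (The Long Road): author_id=1 -> matches Lewis
So 2 of 8 rows are dropped.

SQL:
SELECT a.title, b.name AS author
FROM books a
INNER JOIN authors b ON a.author_id = b.id

Result:
title            | author
-----------------+-------
Hollow Hills     | Smith 
The Red Mountain | Davis 
Stone Bridges    | Nelson
Midnight Sun     | Nelson
Quiet Streets    | Smith 
The Long Road    | Lewis 


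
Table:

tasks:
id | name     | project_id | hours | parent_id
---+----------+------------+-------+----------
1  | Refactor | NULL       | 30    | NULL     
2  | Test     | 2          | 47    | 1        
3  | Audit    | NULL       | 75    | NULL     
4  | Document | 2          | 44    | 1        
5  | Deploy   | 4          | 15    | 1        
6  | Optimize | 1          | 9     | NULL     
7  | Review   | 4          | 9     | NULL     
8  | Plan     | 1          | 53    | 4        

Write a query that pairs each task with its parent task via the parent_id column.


This is a self-join: tasks is joined to a second copy of itself, matching each row's parent_id to another row's id. Use LEFT JOIN so rows with parent_id=NULL are kept.
  - task 1 (Refactor): parent_id=NULL -> NULL
  - task 2 (Test): parent_id=1 -> Refactor
  - task 3 (Audit): parent_id=NULL -> NULL
  - task 4 (Document): parent_id=1 -> Refactor
  - task 5 (Deploy): parent_id=1 -> Refactor
  - task 6 (Optimize): parent_id=NULL -> NULL
  - task 7 (Review): parent_id=NULL -> NULL
  - task 8 (Plan): parent_id=4 -> Document

SQL:
SELECT a.name AS item, b.name AS parent
FROM tasks a
LEFT JOIN tasks b ON a.parent_id = b.id

Result:
item     | parent  
---------+---------
Refactor | NULL    
Test     | Refactor
Audit    | NULL    
Document | Refactor
Deploy   | Refactor
Optimize | NULL    
Review   | NULL    
Plan     | Document


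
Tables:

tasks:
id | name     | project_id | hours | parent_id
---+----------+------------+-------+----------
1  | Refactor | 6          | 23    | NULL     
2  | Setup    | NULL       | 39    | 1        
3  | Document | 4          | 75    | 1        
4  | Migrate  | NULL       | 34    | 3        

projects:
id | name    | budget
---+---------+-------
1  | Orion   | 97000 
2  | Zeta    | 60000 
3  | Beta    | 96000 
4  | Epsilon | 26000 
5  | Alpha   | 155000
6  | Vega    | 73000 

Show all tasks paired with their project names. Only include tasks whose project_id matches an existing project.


INNER JOIN keeps only tasks rows whose project_id matches an id in projects. Walk through each task:
  - task 1 (Refactor): project_id=6 -> matches Vega
  - task 2 (Setup): project_id=NULL, no match -> dropped
  - task 3 (Document): project_id=4 -> matches Epsilon
  - task 4 (Migrate): project_id=NULL, no match -> dropped
So 2 of 4 rows are dropped.

SQL:
SELECT a.name, b.name AS project
FROM tasks a
INNER JOIN projects b ON a.project_id = b.id

Result:
name     | project
---------+--------
Refactor | Vega   
Document | Epsilon


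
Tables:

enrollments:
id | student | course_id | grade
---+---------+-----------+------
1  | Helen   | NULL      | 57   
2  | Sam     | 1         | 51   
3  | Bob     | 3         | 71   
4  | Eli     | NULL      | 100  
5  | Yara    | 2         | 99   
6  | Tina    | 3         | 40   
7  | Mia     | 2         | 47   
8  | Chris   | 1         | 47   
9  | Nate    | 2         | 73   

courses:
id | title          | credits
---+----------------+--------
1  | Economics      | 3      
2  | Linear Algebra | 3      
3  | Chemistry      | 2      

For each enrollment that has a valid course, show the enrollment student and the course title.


INNER JOIN keeps only enrollments rows whose course_id matches an id in courses. Walk through each enrollment:
  - enrollment 1 (Helen): course_id=NULL, no match -> dropped
  - enrollment 2 (Sam): course_id=1 -> matches Economics
  - enrollment 3 (Bob): course_id=3 -> matches Chemistry
  - enrollment 4 (Eli): course_id=NULL, no match -> dropped
  - enrollment 5 (Yara): course_id=2 -> matches Linear Algebra
  - enrollment 6 (Tina): course_id=3 -> matches Chemistry
  - enrollment 7 (Mia): course_id=2 -> matches Linear Algebra
  - enrollment 8 (Chris): course_id=1 -> matches Economics
  - enrollment 9 (Nate): course_id=2 -> matches Linear Algebra
So 2 of 9 rows are dropped.

SQL:
SELECT a.student, b.title AS course
FROM enrollments a
INNER JOIN courses b ON a.course_id = b.id

Result:
student | course        
--------+---------------
Sam     | Economics     
Bob     | Chemistry     
Yara    | Linear Algebra
Tina    | Chemistry     
Mia     | Linear Algebra
Chris   | Economics     
Nate    | Linear Algebra


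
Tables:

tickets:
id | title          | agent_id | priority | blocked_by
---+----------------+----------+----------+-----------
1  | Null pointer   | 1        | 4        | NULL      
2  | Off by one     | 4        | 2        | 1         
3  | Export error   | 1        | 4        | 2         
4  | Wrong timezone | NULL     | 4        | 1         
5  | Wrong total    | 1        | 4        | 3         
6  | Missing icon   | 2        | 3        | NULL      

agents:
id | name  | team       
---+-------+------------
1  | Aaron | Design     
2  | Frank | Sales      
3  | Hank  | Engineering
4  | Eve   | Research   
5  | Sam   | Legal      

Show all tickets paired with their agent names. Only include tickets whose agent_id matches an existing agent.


INNER JOIN keeps only tickets rows whose agent_id matches an id in agents. Walk through each ticket:
  - ticket 1 (Null pointer): agent_id=1 -> matches Aaron
  - ticket 2 (Off by one): agent_id=4 -> matches Eve
  - ticket 3 (Export error): agent_id=1 -> matches Aaron
  - ticket 4 (Wrong timezone): agent_id=NULL, no match -> dropped
  - ticket 5 (Wrong total): agent_id=1 -> matches Aaron
  - ticket 6 (Missing icon): agent_id=2 -> matches Frank
So 1 of 6 rows is dropped.

SQL:
SELECT a.title, b.name AS agent
FROM tickets a
INNER JOIN agents b ON a.agent_id = b.id

Result:
title        | agent
-------------+------
Null pointer | Aaron
Off by one   | Eve  
Export error | Aaron
Wrong total  | Aaron
Missing icon | Frank
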